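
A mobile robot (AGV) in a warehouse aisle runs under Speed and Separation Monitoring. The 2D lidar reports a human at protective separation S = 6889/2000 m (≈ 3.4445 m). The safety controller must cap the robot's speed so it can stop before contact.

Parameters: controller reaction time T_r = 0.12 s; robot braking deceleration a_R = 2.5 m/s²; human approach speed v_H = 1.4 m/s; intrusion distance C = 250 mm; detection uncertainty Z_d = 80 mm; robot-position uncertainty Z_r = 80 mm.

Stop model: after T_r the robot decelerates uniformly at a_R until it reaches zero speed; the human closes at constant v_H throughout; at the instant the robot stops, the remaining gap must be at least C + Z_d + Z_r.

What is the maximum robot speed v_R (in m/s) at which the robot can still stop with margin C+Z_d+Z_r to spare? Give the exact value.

quadratic (1/5)·v² + (17/25)·v + (-5733/2000) = 0
  disc = (17/25)² − 4·(1/5)·(-5733/2000) = 6889/2500 ; √disc = 83/50
  v_R = (−(17/25) + 83/50) / (2·(1/5)) = 49/20 m/s
check:
stop time T_s = (49/20)/(5/2) = 0.9800 s
reaction-phase robot travel = 2.4500·0.1200 = 0.2940 m
robot covers 2.4500·0.9800 − ½·2.5000·0.9800² = 1.2005 m while stopping
human over T_r+T_s: 1.4000·(0.1200+0.9800) = 1.5400 m
margins: 0.2500+0.0800+0.0800 = 0.4100 m
sum ≈ 0.2940+1.2005+1.5400+0.4100 ≈ 3.4445 m = S ✓

v_R_max = 49/20 m/s = 2.4500 m/s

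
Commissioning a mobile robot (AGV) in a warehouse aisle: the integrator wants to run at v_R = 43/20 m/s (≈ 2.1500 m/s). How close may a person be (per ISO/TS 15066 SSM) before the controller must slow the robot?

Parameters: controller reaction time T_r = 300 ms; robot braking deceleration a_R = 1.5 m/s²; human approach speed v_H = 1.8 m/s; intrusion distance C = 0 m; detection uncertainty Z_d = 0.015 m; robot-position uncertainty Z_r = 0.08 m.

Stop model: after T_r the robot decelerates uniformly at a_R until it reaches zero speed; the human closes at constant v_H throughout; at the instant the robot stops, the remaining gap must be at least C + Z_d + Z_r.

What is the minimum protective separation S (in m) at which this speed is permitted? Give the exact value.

S_min = 6481/1200 m = 5.4008 m

braking lasts T_s = (43/20)/(3/2) = 1.4333 s
reaction-phase robot travel = 2.1500·0.3000 = 0.6450 m
robot under decel: 2.1500²/(2·1.5000) = 1.5408 m
human over T_r+T_s: 1.8000·(0.3000+1.4333) = 3.1200 m
residual clearance needed = 0.0000+0.0150+0.0800 = 0.0950 m
S_min ≈ 0.6450+1.5408+3.1200+0.0950  ⇒  S_min = 6481/1200 m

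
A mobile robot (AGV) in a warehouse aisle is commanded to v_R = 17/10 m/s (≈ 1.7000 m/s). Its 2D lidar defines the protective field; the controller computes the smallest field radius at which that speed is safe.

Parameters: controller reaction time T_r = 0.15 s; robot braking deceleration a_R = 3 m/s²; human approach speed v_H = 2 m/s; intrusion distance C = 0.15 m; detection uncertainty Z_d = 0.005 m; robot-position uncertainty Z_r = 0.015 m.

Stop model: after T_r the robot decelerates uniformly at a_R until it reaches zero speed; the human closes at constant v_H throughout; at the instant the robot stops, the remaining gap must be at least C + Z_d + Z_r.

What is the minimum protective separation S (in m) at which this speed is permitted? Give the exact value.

braking lasts T_s = (17/10)/3 = 0.5667 s
robot in T_r: 1.7000·0.1500 = 0.2550 m
robot covers 1.7000·0.5667 − ½·3.0000·0.5667² = 0.4817 m while stopping
person approaches 2.0000·(0.1500+0.5667) = 1.4333 m
margins: 0.1500+0.0050+0.0150 = 0.1700 m
S_min ≈ 0.2550+0.4817+1.4333+0.1700  ⇒  S_min = 117/50 m

S_min = 117/50 m = 2.3400 m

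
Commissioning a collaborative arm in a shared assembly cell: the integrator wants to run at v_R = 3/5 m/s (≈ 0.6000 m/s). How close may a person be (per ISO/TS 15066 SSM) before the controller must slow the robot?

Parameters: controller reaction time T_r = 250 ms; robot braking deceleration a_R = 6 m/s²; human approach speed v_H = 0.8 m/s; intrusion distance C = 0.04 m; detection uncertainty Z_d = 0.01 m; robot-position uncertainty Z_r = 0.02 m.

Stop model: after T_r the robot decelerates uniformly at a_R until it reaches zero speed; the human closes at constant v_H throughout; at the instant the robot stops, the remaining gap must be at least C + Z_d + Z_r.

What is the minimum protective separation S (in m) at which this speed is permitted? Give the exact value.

braking lasts T_s = (3/5)/6 = 0.1000 s
reaction-phase robot travel = 0.6000·0.2500 = 0.1500 m
robot covers 0.6000·0.1000 − ½·6.0000·0.1000² = 0.0300 m while stopping
human closes 0.8000·0.3500 = 0.2800 m
residual clearance needed = 0.0400+0.0100+0.0200 = 0.0700 m
S_min ≈ 0.1500+0.0300+0.2800+0.0700  ⇒  S_min = 53/100 m

S_min = 53/100 m = 0.5300 m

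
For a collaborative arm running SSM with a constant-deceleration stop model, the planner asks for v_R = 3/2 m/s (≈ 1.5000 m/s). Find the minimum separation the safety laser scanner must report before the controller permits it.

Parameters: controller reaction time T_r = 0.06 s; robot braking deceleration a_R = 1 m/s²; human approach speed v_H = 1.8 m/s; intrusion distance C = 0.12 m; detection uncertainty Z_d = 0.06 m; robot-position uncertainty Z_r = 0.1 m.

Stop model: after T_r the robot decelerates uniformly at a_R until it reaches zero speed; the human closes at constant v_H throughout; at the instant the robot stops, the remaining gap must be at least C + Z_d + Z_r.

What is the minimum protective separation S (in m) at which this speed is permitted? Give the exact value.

braking lasts T_s = (3/2)/1 = 1.5000 s
robot covers v_R·T_r = 1.5000·0.0600 = 0.0900 m before braking
braking distance = 1.5000²/(2·1.0000) = 1.1250 m
human closes 1.8000·1.5600 = 2.8080 m
residual clearance needed = 0.1200+0.0600+0.1000 = 0.2800 m
S_min ≈ 0.0900+1.1250+2.8080+0.2800  ⇒  S_min = 4303/1000 m

S_min = 4303/1000 m = 4.3030 m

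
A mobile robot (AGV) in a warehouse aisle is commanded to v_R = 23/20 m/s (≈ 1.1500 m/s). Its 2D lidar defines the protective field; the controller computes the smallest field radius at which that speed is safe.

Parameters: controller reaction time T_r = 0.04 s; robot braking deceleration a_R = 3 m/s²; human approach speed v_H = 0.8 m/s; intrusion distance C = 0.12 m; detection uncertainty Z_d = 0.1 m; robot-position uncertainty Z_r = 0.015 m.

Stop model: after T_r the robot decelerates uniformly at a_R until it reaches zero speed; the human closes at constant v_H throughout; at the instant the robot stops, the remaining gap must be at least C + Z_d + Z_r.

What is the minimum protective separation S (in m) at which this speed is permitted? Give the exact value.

S_min = 10081/12000 m = 0.8401 m

stop time T_s = (23/20)/3 = 0.3833 s
robot covers v_R·T_r = 1.1500·0.0400 = 0.0460 m before braking
braking distance = 1.1500²/(2·3.0000) = 0.2204 m
human over T_r+T_s: 0.8000·(0.0400+0.3833) = 0.3387 m
margins: 0.1200+0.1000+0.0150 = 0.2350 m
S_min ≈ 0.0460+0.2204+0.3387+0.2350  ⇒  S_min = 10081/12000 m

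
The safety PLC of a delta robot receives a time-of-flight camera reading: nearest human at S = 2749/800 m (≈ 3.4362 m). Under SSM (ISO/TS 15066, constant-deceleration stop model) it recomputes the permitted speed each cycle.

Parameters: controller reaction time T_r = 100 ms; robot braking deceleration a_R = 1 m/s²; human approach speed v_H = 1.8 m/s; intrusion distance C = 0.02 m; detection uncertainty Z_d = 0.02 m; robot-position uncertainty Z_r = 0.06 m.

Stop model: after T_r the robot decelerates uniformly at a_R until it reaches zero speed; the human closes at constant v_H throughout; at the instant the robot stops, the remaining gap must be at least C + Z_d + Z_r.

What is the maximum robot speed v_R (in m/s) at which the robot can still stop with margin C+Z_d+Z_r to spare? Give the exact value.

v_R_max = 5/4 m/s = 1.2500 m/s

quadratic (1/2)·v² + (19/10)·v + (-101/32) = 0
  disc = (19/10)² − 4·(1/2)·(-101/32) = 3969/400 ; √disc = 63/20
  v_R = (−(19/10) + 63/20) / (2·(1/2)) = 5/4 m/s
check:
braking lasts T_s = (5/4)/1 = 1.2500 s
robot covers v_R·T_r = 1.2500·0.1000 = 0.1250 m before braking
braking distance = 1.2500²/(2·1.0000) = 0.7812 m
human over T_r+T_s: 1.8000·(0.1000+1.2500) = 2.4300 m
margins: 0.0200+0.0200+0.0600 = 0.1000 m
sum ≈ 0.1250+0.7812+2.4300+0.1000 ≈ 3.4362 m = S ✓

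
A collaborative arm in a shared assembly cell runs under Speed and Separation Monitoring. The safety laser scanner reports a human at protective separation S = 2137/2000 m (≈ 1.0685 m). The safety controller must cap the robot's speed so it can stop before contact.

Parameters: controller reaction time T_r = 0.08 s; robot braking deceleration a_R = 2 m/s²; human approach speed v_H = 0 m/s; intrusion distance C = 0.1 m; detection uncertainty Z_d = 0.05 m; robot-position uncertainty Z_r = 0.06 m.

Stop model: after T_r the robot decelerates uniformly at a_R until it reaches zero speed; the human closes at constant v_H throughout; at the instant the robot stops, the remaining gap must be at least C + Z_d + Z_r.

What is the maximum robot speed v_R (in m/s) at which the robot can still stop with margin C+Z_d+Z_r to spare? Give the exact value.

v_R_max = 17/10 m/s = 1.7000 m/s

at the boundary: (1/4)·v² + (2/25)·v + (-1717/2000) = 0
  disc = (2/25)² − 4·(1/4)·(-1717/2000) = 8649/10000 ; √disc = 93/100
  v_R = (−(2/25) + 93/100) / (2·(1/4)) = 17/10 m/s
check:
T_s = v_R/a_R = (17/10)/2 = 0.8500 s
robot in T_r: 1.7000·0.0800 = 0.1360 m
robot under decel: 1.7000²/(2·2.0000) = 0.7225 m
person approaches 0.0000·(0.0800+0.8500) = 0.0000 m
C+Z_d+Z_r = 0.1000+0.0500+0.0600 = 0.2100 m
sum ≈ 0.1360+0.7225+0.0000+0.2100 ≈ 1.0685 m = S ✓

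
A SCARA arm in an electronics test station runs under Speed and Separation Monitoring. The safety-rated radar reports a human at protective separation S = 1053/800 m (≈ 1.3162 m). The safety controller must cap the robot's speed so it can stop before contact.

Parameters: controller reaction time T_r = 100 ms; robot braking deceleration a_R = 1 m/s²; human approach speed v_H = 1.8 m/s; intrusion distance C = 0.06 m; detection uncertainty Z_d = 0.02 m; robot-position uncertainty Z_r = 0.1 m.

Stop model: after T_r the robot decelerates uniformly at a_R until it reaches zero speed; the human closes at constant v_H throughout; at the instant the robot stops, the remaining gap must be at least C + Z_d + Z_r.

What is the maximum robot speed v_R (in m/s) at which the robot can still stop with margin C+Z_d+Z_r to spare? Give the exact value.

v_R_max = 9/20 m/s = 0.4500 m/s

collect terms ⇒ (1/2)·v_R² + (19/10)·v_R + (-153/160) = 0
  disc = (19/10)² − 4·(1/2)·(-153/160) = 2209/400 ; √disc = 47/20
  v_R = (−(19/10) + 47/20) / (2·(1/2)) = 9/20 m/s
check:
stop time T_s = (9/20)/1 = 0.4500 s
robot in T_r: 0.4500·0.1000 = 0.0450 m
braking distance = 0.4500²/(2·1.0000) = 0.1013 m
human closes 1.8000·0.5500 = 0.9900 m
C+Z_d+Z_r = 0.0600+0.0200+0.1000 = 0.1800 m
sum ≈ 0.0450+0.1013+0.9900+0.1800 ≈ 1.3162 m = S ✓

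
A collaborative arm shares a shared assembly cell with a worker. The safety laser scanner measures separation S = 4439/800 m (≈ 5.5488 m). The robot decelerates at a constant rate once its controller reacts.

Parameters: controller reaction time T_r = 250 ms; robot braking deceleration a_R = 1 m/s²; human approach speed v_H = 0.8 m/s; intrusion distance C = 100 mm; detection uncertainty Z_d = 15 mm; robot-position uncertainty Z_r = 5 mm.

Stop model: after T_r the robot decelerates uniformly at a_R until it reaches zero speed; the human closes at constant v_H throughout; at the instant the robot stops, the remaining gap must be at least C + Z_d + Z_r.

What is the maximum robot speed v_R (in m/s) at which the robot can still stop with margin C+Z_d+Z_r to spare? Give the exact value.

v_R_max = 47/20 m/s = 2.3500 m/s

quadratic (1/2)·v² + (21/20)·v + (-4183/800) = 0
  disc = (21/20)² − 4·(1/2)·(-4183/800) = 289/25 ; √disc = 17/5
  v_R = (−(21/20) + 17/5) / (2·(1/2)) = 47/20 m/s
check:
braking lasts T_s = (47/20)/1 = 2.3500 s
robot covers v_R·T_r = 2.3500·0.2500 = 0.5875 m before braking
robot under decel: 2.3500²/(2·1.0000) = 2.7612 m
human closes 0.8000·2.6000 = 2.0800 m
C+Z_d+Z_r = 0.1000+0.0150+0.0050 = 0.1200 m
sum ≈ 0.5875+2.7612+2.0800+0.1200 ≈ 5.5488 m = S ✓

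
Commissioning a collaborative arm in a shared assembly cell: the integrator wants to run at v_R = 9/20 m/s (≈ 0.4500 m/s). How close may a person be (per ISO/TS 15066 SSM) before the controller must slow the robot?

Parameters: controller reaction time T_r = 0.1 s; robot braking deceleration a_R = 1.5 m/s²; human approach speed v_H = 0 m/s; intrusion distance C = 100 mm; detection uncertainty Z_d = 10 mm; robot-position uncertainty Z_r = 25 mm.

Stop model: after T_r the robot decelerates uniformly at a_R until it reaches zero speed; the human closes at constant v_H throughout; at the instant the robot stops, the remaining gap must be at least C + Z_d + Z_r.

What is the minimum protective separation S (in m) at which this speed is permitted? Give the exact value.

braking lasts T_s = (9/20)/(3/2) = 0.3000 s
robot in T_r: 0.4500·0.1000 = 0.0450 m
robot covers 0.4500·0.3000 − ½·1.5000·0.3000² = 0.0675 m while stopping
human closes 0.0000·0.4000 = 0.0000 m
margins: 0.1000+0.0100+0.0250 = 0.1350 m
S_min ≈ 0.0450+0.0675+0.0000+0.1350  ⇒  S_min = 99/400 m

S_min = 99/400 m = 0.2475 m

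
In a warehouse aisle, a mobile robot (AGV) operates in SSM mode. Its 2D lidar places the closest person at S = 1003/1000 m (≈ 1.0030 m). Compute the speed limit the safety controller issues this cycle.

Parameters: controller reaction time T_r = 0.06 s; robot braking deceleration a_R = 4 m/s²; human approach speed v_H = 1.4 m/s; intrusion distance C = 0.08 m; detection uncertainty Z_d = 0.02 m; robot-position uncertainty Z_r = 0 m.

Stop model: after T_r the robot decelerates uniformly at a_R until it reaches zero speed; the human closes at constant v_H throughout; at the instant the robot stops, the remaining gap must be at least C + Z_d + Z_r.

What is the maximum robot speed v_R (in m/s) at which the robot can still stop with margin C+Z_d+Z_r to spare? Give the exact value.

v_R_max = 7/5 m/s = 1.4000 m/s

quadratic (1/8)·v² + (41/100)·v + (-819/1000) = 0
  disc = (41/100)² − 4·(1/8)·(-819/1000) = 361/625 ; √disc = 19/25
  v_R = (−(41/100) + 19/25) / (2·(1/8)) = 7/5 m/s
check:
stop time T_s = (7/5)/4 = 0.3500 s
robot covers v_R·T_r = 1.4000·0.0600 = 0.0840 m before braking
robot under decel: 1.4000²/(2·4.0000) = 0.2450 m
human over T_r+T_s: 1.4000·(0.0600+0.3500) = 0.5740 m
C+Z_d+Z_r = 0.0800+0.0200+0.0000 = 0.1000 m
sum ≈ 0.0840+0.2450+0.5740+0.1000 ≈ 1.0030 m = S ✓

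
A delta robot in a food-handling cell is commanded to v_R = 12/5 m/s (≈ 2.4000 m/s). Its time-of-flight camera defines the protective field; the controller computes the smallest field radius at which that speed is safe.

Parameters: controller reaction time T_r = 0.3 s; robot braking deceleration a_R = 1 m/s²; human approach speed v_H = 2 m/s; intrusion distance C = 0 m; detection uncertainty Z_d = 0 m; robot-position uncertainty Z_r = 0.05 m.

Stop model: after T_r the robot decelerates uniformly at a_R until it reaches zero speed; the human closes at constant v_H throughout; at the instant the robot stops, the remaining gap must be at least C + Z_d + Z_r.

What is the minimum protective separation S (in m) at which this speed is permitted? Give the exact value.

S_min = 181/20 m = 9.0500 m

stop time T_s = (12/5)/1 = 2.4000 s
reaction-phase robot travel = 2.4000·0.3000 = 0.7200 m
robot covers 2.4000·2.4000 − ½·1.0000·2.4000² = 2.8800 m while stopping
person approaches 2.0000·(0.3000+2.4000) = 5.4000 m
margins: 0.0000+0.0000+0.0500 = 0.0500 m
S_min ≈ 0.7200+2.8800+5.4000+0.0500  ⇒  S_min = 181/20 m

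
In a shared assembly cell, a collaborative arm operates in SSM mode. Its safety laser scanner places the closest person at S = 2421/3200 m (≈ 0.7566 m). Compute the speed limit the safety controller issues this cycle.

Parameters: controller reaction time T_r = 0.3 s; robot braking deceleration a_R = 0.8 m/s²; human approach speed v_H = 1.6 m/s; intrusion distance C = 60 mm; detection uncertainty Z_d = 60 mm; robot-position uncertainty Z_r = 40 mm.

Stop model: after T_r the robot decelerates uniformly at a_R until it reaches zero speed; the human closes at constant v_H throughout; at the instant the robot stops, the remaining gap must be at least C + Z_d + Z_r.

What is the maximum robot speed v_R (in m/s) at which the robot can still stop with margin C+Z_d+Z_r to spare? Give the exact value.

at the boundary: (5/8)·v² + (23/10)·v + (-373/3200) = 0
  disc = (23/10)² − 4·(5/8)·(-373/3200) = 35721/6400 ; √disc = 189/80
  v_R = (−(23/10) + 189/80) / (2·(5/8)) = 1/20 m/s
check:
braking lasts T_s = (1/20)/(4/5) = 0.0625 s
reaction-phase robot travel = 0.0500·0.3000 = 0.0150 m
robot under decel: 0.0500²/(2·0.8000) = 0.0016 m
person approaches 1.6000·(0.3000+0.0625) = 0.5800 m
residual clearance needed = 0.0600+0.0600+0.0400 = 0.1600 m
sum ≈ 0.0150+0.0016+0.5800+0.1600 ≈ 0.7566 m = S ✓

v_R_max = 1/20 m/s = 0.0500 m/s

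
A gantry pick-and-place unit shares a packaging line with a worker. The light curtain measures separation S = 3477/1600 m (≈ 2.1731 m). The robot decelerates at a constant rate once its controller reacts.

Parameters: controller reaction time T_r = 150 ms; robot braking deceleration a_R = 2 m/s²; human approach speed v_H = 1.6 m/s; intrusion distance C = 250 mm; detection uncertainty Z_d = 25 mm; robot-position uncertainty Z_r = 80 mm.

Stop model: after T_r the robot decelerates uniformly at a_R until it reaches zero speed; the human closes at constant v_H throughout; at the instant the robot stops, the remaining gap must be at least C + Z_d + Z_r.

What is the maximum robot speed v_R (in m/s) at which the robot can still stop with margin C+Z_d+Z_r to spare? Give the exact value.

v_R_max = 5/4 m/s = 1.2500 m/s

collect terms ⇒ (1/4)·v_R² + (19/20)·v_R + (-101/64) = 0
  disc = (19/20)² − 4·(1/4)·(-101/64) = 3969/1600 ; √disc = 63/40
  v_R = (−(19/20) + 63/40) / (2·(1/4)) = 5/4 m/s
check:
braking lasts T_s = (5/4)/2 = 0.6250 s
robot covers v_R·T_r = 1.2500·0.1500 = 0.1875 m before braking
robot covers 1.2500·0.6250 − ½·2.0000·0.6250² = 0.3906 m while stopping
person approaches 1.6000·(0.1500+0.6250) = 1.2400 m
margins: 0.2500+0.0250+0.0800 = 0.3550 m
sum ≈ 0.1875+0.3906+1.2400+0.3550 ≈ 2.1731 m = S ✓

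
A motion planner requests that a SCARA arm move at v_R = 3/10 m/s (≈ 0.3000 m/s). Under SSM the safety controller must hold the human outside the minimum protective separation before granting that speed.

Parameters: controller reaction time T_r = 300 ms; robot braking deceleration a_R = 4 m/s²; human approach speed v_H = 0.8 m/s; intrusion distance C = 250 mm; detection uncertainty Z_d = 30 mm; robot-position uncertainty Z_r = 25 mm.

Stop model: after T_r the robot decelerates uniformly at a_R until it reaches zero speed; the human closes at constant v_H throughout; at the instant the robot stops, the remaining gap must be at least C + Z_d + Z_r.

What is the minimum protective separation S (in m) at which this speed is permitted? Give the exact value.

stop time T_s = (3/10)/4 = 0.0750 s
reaction-phase robot travel = 0.3000·0.3000 = 0.0900 m
braking distance = 0.3000²/(2·4.0000) = 0.0112 m
person approaches 0.8000·(0.3000+0.0750) = 0.3000 m
margins: 0.2500+0.0300+0.0250 = 0.3050 m
S_min ≈ 0.0900+0.0112+0.3000+0.3050  ⇒  S_min = 113/160 m

S_min = 113/160 m = 0.7063 m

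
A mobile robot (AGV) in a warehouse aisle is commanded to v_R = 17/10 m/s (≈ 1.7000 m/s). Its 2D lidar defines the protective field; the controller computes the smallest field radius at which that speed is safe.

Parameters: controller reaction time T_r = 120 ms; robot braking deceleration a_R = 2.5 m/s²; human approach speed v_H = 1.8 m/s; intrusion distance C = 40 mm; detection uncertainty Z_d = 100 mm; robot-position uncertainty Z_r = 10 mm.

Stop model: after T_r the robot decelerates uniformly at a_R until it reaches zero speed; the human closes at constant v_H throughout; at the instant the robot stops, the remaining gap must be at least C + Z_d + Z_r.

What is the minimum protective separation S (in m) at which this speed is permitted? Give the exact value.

S_min = 593/250 m = 2.3720 m

T_s = v_R/a_R = (17/10)/(5/2) = 0.6800 s
robot covers v_R·T_r = 1.7000·0.1200 = 0.2040 m before braking
braking distance = 1.7000²/(2·2.5000) = 0.5780 m
human over T_r+T_s: 1.8000·(0.1200+0.6800) = 1.4400 m
margins: 0.0400+0.1000+0.0100 = 0.1500 m
S_min ≈ 0.2040+0.5780+1.4400+0.1500  ⇒  S_min = 593/250 m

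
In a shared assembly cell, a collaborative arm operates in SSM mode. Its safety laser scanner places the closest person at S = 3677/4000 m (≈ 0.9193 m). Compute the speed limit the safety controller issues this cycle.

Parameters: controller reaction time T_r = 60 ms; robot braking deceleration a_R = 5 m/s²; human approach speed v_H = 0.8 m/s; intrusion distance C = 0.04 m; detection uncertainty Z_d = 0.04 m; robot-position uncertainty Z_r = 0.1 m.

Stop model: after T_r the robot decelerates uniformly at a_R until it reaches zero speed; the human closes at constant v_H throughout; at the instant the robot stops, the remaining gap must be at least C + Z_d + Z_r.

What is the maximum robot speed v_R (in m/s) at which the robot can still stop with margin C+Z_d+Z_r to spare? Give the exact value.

quadratic (1/10)·v² + (11/50)·v + (-553/800) = 0
  disc = (11/50)² − 4·(1/10)·(-553/800) = 3249/10000 ; √disc = 57/100
  v_R = (−(11/50) + 57/100) / (2·(1/10)) = 7/4 m/s
check:
braking lasts T_s = (7/4)/5 = 0.3500 s
robot in T_r: 1.7500·0.0600 = 0.1050 m
robot covers 1.7500·0.3500 − ½·5.0000·0.3500² = 0.3063 m while stopping
human closes 0.8000·0.4100 = 0.3280 m
margins: 0.0400+0.0400+0.1000 = 0.1800 m
sum ≈ 0.1050+0.3063+0.3280+0.1800 ≈ 0.9193 m = S ✓

v_R_max = 7/4 m/s = 1.7500 m/s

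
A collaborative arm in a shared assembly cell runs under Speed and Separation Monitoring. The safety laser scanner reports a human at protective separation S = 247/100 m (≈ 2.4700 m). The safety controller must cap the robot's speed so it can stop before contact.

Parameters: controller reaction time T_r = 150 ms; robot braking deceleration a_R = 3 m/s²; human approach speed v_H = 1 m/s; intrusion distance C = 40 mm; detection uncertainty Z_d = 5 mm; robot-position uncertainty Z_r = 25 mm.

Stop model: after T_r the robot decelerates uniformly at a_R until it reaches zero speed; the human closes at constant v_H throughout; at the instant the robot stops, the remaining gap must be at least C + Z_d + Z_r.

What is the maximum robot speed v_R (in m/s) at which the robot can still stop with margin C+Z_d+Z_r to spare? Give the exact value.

at the boundary: (1/6)·v² + (29/60)·v + (-9/4) = 0
  disc = (29/60)² − 4·(1/6)·(-9/4) = 6241/3600 ; √disc = 79/60
  v_R = (−(29/60) + 79/60) / (2·(1/6)) = 5/2 m/s
check:
T_s = v_R/a_R = (5/2)/3 = 0.8333 s
robot covers v_R·T_r = 2.5000·0.1500 = 0.3750 m before braking
robot under decel: 2.5000²/(2·3.0000) = 1.0417 m
human closes 1.0000·0.9833 = 0.9833 m
C+Z_d+Z_r = 0.0400+0.0050+0.0250 = 0.0700 m
sum ≈ 0.3750+1.0417+0.9833+0.0700 ≈ 2.4700 m = S ✓

v_R_max = 5/2 m/s = 2.5000 m/s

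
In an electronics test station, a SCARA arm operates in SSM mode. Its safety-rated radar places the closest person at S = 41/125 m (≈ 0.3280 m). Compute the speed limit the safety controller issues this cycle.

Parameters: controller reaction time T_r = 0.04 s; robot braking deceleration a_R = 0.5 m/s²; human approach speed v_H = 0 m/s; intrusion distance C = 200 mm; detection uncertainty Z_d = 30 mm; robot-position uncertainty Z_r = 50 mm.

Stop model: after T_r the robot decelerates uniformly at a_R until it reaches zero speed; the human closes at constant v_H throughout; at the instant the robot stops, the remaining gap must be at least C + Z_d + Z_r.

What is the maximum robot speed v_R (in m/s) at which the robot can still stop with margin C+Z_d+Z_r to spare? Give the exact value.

v_R_max = 1/5 m/s = 0.2000 m/s

at the boundary: (1)·v² + (1/25)·v + (-6/125) = 0
  disc = (1/25)² − 4·(1)·(-6/125) = 121/625 ; √disc = 11/25
  v_R = (−(1/25) + 11/25) / (2·(1)) = 1/5 m/s
check:
T_s = v_R/a_R = (1/5)/(1/2) = 0.4000 s
reaction-phase robot travel = 0.2000·0.0400 = 0.0080 m
robot covers 0.2000·0.4000 − ½·0.5000·0.4000² = 0.0400 m while stopping
person approaches 0.0000·(0.0400+0.4000) = 0.0000 m
C+Z_d+Z_r = 0.2000+0.0300+0.0500 = 0.2800 m
sum ≈ 0.0080+0.0400+0.0000+0.2800 ≈ 0.3280 m = S ✓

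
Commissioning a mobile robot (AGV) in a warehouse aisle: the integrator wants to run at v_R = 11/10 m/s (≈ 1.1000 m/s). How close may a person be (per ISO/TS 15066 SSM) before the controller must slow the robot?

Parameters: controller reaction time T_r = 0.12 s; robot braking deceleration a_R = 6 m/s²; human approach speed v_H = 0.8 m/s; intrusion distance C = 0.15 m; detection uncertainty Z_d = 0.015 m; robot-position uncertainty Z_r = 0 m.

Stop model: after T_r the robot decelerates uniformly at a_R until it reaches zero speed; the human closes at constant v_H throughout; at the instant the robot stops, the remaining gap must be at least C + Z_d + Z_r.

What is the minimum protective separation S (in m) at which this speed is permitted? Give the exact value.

S_min = 1281/2000 m = 0.6405 m

braking lasts T_s = (11/10)/6 = 0.1833 s
robot in T_r: 1.1000·0.1200 = 0.1320 m
robot under decel: 1.1000²/(2·6.0000) = 0.1008 m
human closes 0.8000·0.3033 = 0.2427 m
margins: 0.1500+0.0150+0.0000 = 0.1650 m
S_min ≈ 0.1320+0.1008+0.2427+0.1650  ⇒  S_min = 1281/2000 m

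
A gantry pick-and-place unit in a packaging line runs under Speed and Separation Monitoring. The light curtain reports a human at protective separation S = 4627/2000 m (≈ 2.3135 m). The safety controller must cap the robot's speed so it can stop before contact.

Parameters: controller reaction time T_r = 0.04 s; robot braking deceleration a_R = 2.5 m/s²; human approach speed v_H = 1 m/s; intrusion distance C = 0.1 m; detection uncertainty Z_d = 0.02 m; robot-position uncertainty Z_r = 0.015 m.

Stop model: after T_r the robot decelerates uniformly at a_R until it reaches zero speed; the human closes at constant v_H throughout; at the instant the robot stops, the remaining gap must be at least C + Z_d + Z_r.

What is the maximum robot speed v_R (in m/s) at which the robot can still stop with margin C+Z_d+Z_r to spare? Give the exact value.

v_R_max = 47/20 m/s = 2.3500 m/s

collect terms ⇒ (1/5)·v_R² + (11/25)·v_R + (-4277/2000) = 0
  disc = (11/25)² − 4·(1/5)·(-4277/2000) = 4761/2500 ; √disc = 69/50
  v_R = (−(11/25) + 69/50) / (2·(1/5)) = 47/20 m/s
check:
braking lasts T_s = (47/20)/(5/2) = 0.9400 s
reaction-phase robot travel = 2.3500·0.0400 = 0.0940 m
robot covers 2.3500·0.9400 − ½·2.5000·0.9400² = 1.1045 m while stopping
person approaches 1.0000·(0.0400+0.9400) = 0.9800 m
C+Z_d+Z_r = 0.1000+0.0200+0.0150 = 0.1350 m
sum ≈ 0.0940+1.1045+0.9800+0.1350 ≈ 2.3135 m = S ✓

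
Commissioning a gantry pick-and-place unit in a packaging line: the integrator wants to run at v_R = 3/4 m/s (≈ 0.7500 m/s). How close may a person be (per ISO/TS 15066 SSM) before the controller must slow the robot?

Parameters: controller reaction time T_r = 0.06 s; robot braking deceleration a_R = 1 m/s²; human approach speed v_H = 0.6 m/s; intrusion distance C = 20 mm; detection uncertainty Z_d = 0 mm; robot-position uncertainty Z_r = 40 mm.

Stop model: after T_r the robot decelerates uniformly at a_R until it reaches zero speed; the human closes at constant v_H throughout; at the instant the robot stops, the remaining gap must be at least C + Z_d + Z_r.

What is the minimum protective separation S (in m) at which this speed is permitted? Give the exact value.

S_min = 3489/4000 m = 0.8722 m

braking lasts T_s = (3/4)/1 = 0.7500 s
robot in T_r: 0.7500·0.0600 = 0.0450 m
braking distance = 0.7500²/(2·1.0000) = 0.2812 m
person approaches 0.6000·(0.0600+0.7500) = 0.4860 m
residual clearance needed = 0.0200+0.0000+0.0400 = 0.0600 m
S_min ≈ 0.0450+0.2812+0.4860+0.0600  ⇒  S_min = 3489/4000 m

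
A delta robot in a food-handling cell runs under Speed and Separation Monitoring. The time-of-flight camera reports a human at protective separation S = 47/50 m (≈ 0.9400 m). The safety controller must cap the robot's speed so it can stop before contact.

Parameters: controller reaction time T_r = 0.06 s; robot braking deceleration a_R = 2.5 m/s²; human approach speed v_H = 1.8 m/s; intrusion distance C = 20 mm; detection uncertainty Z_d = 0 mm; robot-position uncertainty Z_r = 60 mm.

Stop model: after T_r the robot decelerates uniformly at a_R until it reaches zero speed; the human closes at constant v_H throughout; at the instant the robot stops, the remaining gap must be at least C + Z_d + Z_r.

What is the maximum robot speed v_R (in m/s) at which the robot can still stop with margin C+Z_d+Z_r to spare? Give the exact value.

v_R_max = 4/5 m/s = 0.8000 m/s

collect terms ⇒ (1/5)·v_R² + (39/50)·v_R + (-94/125) = 0
  disc = (39/50)² − 4·(1/5)·(-94/125) = 121/100 ; √disc = 11/10
  v_R = (−(39/50) + 11/10) / (2·(1/5)) = 4/5 m/s
check:
stop time T_s = (4/5)/(5/2) = 0.3200 s
robot covers v_R·T_r = 0.8000·0.0600 = 0.0480 m before braking
braking distance = 0.8000²/(2·2.5000) = 0.1280 m
person approaches 1.8000·(0.0600+0.3200) = 0.6840 m
margins: 0.0200+0.0000+0.0600 = 0.0800 m
sum ≈ 0.0480+0.1280+0.6840+0.0800 ≈ 0.9400 m = S ✓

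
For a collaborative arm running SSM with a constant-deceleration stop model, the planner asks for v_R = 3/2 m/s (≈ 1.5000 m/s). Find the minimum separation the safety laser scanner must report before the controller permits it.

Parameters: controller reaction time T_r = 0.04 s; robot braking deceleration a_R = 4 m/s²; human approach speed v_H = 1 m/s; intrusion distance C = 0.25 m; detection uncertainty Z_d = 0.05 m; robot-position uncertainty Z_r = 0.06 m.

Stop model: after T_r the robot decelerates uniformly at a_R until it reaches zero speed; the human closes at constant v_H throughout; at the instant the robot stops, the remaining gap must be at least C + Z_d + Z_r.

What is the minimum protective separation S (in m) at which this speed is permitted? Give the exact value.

stop time T_s = (3/2)/4 = 0.3750 s
robot covers v_R·T_r = 1.5000·0.0400 = 0.0600 m before braking
robot covers 1.5000·0.3750 − ½·4.0000·0.3750² = 0.2812 m while stopping
person approaches 1.0000·(0.0400+0.3750) = 0.4150 m
margins: 0.2500+0.0500+0.0600 = 0.3600 m
S_min ≈ 0.0600+0.2812+0.4150+0.3600  ⇒  S_min = 893/800 m

S_min = 893/800 m = 1.1162 m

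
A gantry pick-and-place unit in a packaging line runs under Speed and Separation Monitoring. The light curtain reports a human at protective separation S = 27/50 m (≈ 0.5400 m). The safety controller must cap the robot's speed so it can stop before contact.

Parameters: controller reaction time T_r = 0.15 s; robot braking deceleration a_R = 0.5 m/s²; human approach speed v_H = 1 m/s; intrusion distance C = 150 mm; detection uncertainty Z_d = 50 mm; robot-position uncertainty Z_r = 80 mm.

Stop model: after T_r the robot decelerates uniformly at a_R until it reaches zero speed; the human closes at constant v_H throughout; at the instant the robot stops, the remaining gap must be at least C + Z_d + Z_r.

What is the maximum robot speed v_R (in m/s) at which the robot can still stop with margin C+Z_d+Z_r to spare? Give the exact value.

collect terms ⇒ (1)·v_R² + (43/20)·v_R + (-11/100) = 0
  disc = (43/20)² − 4·(1)·(-11/100) = 81/16 ; √disc = 9/4
  v_R = (−(43/20) + 9/4) / (2·(1)) = 1/20 m/s
check:
stop time T_s = (1/20)/(1/2) = 0.1000 s
robot in T_r: 0.0500·0.1500 = 0.0075 m
robot covers 0.0500·0.1000 − ½·0.5000·0.1000² = 0.0025 m while stopping
person approaches 1.0000·(0.1500+0.1000) = 0.2500 m
margins: 0.1500+0.0500+0.0800 = 0.2800 m
sum ≈ 0.0075+0.0025+0.2500+0.2800 ≈ 0.5400 m = S ✓

v_R_max = 1/20 m/s = 0.0500 m/s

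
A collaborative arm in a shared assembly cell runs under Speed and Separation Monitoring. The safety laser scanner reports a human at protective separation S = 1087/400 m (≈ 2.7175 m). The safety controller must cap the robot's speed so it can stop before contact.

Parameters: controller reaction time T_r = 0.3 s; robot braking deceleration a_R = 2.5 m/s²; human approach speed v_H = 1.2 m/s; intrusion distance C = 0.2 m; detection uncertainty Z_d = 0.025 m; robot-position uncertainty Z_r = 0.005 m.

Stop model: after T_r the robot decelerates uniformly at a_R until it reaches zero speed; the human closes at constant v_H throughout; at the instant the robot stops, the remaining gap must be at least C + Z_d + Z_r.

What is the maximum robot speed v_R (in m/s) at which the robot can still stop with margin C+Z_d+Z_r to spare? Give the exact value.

at the boundary: (1/5)·v² + (39/50)·v + (-851/400) = 0
  disc = (39/50)² − 4·(1/5)·(-851/400) = 1444/625 ; √disc = 38/25
  v_R = (−(39/50) + 38/25) / (2·(1/5)) = 37/20 m/s
check:
braking lasts T_s = (37/20)/(5/2) = 0.7400 s
reaction-phase robot travel = 1.8500·0.3000 = 0.5550 m
robot under decel: 1.8500²/(2·2.5000) = 0.6845 m
human over T_r+T_s: 1.2000·(0.3000+0.7400) = 1.2480 m
margins: 0.2000+0.0250+0.0050 = 0.2300 m
sum ≈ 0.5550+0.6845+1.2480+0.2300 ≈ 2.7175 m = S ✓

v_R_max = 37/20 m/s = 1.8500 m/s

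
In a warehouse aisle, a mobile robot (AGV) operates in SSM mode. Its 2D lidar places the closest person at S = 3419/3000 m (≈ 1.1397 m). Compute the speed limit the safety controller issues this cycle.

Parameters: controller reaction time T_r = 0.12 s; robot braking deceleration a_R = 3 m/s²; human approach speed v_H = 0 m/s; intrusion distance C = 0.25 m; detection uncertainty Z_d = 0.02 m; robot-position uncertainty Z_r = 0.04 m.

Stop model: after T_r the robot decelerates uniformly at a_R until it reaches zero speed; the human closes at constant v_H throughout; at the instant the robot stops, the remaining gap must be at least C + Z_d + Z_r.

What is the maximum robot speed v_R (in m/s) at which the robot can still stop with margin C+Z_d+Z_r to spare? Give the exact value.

v_R_max = 19/10 m/s = 1.9000 m/s

collect terms ⇒ (1/6)·v_R² + (3/25)·v_R + (-2489/3000) = 0
  disc = (3/25)² − 4·(1/6)·(-2489/3000) = 12769/22500 ; √disc = 113/150
  v_R = (−(3/25) + 113/150) / (2·(1/6)) = 19/10 m/s
check:
braking lasts T_s = (19/10)/3 = 0.6333 s
robot in T_r: 1.9000·0.1200 = 0.2280 m
robot covers 1.9000·0.6333 − ½·3.0000·0.6333² = 0.6017 m while stopping
human closes 0.0000·0.7533 = 0.0000 m
margins: 0.2500+0.0200+0.0400 = 0.3100 m
sum ≈ 0.2280+0.6017+0.0000+0.3100 ≈ 1.1397 m = S ✓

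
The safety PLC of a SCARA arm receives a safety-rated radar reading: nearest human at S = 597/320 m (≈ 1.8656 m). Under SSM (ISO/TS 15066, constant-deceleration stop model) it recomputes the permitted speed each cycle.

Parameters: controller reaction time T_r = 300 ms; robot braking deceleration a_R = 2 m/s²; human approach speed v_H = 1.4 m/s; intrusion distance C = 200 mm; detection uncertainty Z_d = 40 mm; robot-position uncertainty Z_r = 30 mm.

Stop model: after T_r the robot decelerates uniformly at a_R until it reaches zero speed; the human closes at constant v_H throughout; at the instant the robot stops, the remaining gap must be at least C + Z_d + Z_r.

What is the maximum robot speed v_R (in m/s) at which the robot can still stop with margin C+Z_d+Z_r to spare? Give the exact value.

at the boundary: (1/4)·v² + (1)·v + (-1881/1600) = 0
  disc = (1)² − 4·(1/4)·(-1881/1600) = 3481/1600 ; √disc = 59/40
  v_R = (−(1) + 59/40) / (2·(1/4)) = 19/20 m/s
check:
T_s = v_R/a_R = (19/20)/2 = 0.4750 s
reaction-phase robot travel = 0.9500·0.3000 = 0.2850 m
braking distance = 0.9500²/(2·2.0000) = 0.2256 m
human closes 1.4000·0.7750 = 1.0850 m
C+Z_d+Z_r = 0.2000+0.0400+0.0300 = 0.2700 m
sum ≈ 0.2850+0.2256+1.0850+0.2700 ≈ 1.8656 m = S ✓

v_R_max = 19/20 m/s = 0.9500 m/s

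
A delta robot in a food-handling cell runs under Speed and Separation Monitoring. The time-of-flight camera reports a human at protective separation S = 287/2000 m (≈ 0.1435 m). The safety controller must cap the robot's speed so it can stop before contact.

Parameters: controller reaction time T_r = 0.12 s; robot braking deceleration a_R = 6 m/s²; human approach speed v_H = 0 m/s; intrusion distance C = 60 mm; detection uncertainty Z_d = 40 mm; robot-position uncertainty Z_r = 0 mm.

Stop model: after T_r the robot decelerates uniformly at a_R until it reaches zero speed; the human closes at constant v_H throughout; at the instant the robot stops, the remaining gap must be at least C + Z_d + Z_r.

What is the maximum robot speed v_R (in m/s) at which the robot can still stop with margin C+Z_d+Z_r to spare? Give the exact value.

v_R_max = 3/10 m/s = 0.3000 m/s

collect terms ⇒ (1/12)·v_R² + (3/25)·v_R + (-87/2000) = 0
  disc = (3/25)² − 4·(1/12)·(-87/2000) = 289/10000 ; √disc = 17/100
  v_R = (−(3/25) + 17/100) / (2·(1/12)) = 3/10 m/s
check:
braking lasts T_s = (3/10)/6 = 0.0500 s
robot covers v_R·T_r = 0.3000·0.1200 = 0.0360 m before braking
robot covers 0.3000·0.0500 − ½·6.0000·0.0500² = 0.0075 m while stopping
human closes 0.0000·0.1700 = 0.0000 m
residual clearance needed = 0.0600+0.0400+0.0000 = 0.1000 m
sum ≈ 0.0360+0.0075+0.0000+0.1000 ≈ 0.1435 m = S ✓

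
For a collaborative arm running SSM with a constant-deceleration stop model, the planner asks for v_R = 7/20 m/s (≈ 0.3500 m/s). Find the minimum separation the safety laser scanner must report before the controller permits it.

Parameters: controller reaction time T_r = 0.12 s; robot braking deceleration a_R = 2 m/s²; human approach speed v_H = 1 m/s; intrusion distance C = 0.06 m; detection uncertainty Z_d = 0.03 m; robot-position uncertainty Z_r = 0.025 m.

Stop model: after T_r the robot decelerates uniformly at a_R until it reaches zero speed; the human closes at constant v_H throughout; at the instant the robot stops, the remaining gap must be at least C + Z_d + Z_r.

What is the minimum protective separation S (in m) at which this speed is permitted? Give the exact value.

braking lasts T_s = (7/20)/2 = 0.1750 s
robot covers v_R·T_r = 0.3500·0.1200 = 0.0420 m before braking
robot under decel: 0.3500²/(2·2.0000) = 0.0306 m
person approaches 1.0000·(0.1200+0.1750) = 0.2950 m
residual clearance needed = 0.0600+0.0300+0.0250 = 0.1150 m
S_min ≈ 0.0420+0.0306+0.2950+0.1150  ⇒  S_min = 3861/8000 m

S_min = 3861/8000 m = 0.4826 m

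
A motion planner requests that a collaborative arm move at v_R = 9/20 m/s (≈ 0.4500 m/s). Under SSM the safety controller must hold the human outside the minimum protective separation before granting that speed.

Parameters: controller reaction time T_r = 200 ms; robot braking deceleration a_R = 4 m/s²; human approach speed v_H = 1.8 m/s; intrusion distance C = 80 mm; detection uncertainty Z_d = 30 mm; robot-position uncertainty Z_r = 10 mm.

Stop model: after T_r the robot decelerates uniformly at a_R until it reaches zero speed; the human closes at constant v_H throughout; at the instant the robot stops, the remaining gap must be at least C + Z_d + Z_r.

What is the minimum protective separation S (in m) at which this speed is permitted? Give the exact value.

S_min = 2553/3200 m = 0.7978 m

braking lasts T_s = (9/20)/4 = 0.1125 s
robot in T_r: 0.4500·0.2000 = 0.0900 m
robot covers 0.4500·0.1125 − ½·4.0000·0.1125² = 0.0253 m while stopping
human over T_r+T_s: 1.8000·(0.2000+0.1125) = 0.5625 m
margins: 0.0800+0.0300+0.0100 = 0.1200 m
S_min ≈ 0.0900+0.0253+0.5625+0.1200  ⇒  S_min = 2553/3200 m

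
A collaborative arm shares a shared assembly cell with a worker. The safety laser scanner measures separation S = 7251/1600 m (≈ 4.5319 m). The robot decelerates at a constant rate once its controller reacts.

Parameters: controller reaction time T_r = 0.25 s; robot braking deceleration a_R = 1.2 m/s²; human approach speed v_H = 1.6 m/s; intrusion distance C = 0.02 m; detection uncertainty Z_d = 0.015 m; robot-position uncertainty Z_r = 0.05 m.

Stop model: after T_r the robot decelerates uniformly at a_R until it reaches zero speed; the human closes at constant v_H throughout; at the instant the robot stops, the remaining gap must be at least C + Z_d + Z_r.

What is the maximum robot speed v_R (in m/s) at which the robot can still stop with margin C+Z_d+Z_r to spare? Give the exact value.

v_R_max = 7/4 m/s = 1.7500 m/s

collect terms ⇒ (5/12)·v_R² + (19/12)·v_R + (-259/64) = 0
  disc = (19/12)² − 4·(5/12)·(-259/64) = 5329/576 ; √disc = 73/24
  v_R = (−(19/12) + 73/24) / (2·(5/12)) = 7/4 m/s
check:
braking lasts T_s = (7/4)/(6/5) = 1.4583 s
robot in T_r: 1.7500·0.2500 = 0.4375 m
robot under decel: 1.7500²/(2·1.2000) = 1.2760 m
human closes 1.6000·1.7083 = 2.7333 m
margins: 0.0200+0.0150+0.0500 = 0.0850 m
sum ≈ 0.4375+1.2760+2.7333+0.0850 ≈ 4.5319 m = S ✓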